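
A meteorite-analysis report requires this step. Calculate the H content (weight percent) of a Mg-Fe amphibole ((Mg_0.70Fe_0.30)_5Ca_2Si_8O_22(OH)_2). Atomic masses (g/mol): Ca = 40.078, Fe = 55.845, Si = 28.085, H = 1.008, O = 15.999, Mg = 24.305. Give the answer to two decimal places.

Formula mass = 3.50×24.305 + 1.50×55.845 + 2×40.078 + 8×28.085 + 24×15.999 + 2×1.008 = 859.663 g/mol, of which 2.016 g is H.
So H makes up 2.016/859.663 = 0.0023 of the mass, i.e. 0.23%.

0.23 weight percent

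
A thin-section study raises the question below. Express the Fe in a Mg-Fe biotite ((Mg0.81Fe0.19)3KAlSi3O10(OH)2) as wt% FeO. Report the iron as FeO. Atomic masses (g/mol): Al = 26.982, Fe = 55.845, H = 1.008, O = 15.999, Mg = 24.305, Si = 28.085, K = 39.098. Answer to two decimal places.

9.41 wt%

Molar mass of (Mg0.81Fe0.19)3KAlSi3O10(OH)2 = 2.43×24.305 + 0.57×55.845 + 1×39.098 + 1×26.982 + 3×28.085 + 12×15.999 + 2×1.008 = 435.232 g/mol.
Each formula unit contains 0.57 Fe, equivalent to 0.57/1 = 0.5700 mol FeO.
M(FeO) = 1×55.845 + 1×15.999 = 71.844 g/mol.
Mass of FeO per formula unit = 0.5700 × 71.844 = 40.951 g.
FeO wt% = 40.951 / 435.232 × 100 = 9.41%.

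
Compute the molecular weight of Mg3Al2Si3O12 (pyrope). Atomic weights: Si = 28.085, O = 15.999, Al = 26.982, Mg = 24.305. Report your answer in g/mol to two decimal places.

M = 3(24.305) + 2(26.982) + 3(28.085) + 12(15.999)

403.12 g/mol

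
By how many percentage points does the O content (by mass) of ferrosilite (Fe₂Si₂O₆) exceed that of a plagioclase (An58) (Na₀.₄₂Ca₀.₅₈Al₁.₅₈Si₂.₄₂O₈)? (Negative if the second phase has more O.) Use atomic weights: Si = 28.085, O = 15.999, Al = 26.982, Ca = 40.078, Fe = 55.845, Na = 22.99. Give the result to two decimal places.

First mineral: 95.994 g O in 263.854 g formula = 36.38 wt% O.
Second mineral: 127.992 g O in 271.490 g formula = 47.14 wt% O.
36.38% − 47.14% gives a difference of -10.76 percentage points.

-10.76 percentage points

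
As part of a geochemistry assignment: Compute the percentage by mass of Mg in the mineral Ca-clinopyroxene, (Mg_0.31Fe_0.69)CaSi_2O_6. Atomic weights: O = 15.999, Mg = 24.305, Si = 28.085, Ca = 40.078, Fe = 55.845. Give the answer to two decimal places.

3.16 wt%

Molar mass of (Mg_0.31Fe_0.69)CaSi_2O_6: 0.31*24.305 + 0.69*55.845 + 1*40.078 + 2*28.085 + 6*15.999 = 238.310 g/mol.
Mass of Mg per formula unit: 0.31 × 24.305 = 7.535 g.
Weight fraction Mg = 7.535 / 238.310 = 0.0316.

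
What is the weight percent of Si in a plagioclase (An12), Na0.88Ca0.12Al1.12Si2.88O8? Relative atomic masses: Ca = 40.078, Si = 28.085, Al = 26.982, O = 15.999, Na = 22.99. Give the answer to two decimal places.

30.62 wt%

Molar mass of Na0.88Ca0.12Al1.12Si2.88O8: 0.88×22.99 + 0.12×40.078 + 1.12×26.982 + 2.88×28.085 + 8×15.999 = 264.137 g/mol.
Mass of Si per formula unit: 2.88 × 28.085 = 80.885 g.
Weight fraction Si = 80.885 / 264.137 = 0.3062.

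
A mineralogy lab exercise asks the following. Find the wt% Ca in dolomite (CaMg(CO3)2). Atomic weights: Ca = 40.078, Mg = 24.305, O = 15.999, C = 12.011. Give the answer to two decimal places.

Formula mass = 1×40.078 + 1×24.305 + 2×12.011 + 6×15.999 = 184.399 g/mol, of which 40.078 g is Ca.
So Ca makes up 40.078/184.399 = 0.2173 of the mass, i.e. 21.73%.

21.73 weight percent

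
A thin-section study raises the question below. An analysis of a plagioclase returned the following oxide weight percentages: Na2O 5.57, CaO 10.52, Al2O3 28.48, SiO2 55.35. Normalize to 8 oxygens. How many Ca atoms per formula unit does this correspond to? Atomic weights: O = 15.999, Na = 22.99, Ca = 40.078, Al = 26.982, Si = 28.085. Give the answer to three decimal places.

Na2O: 5.57/61.979 = 0.08987 mol → 0.17974 mol Na, 0.08987 mol O.
CaO: 10.52/56.077 = 0.18760 mol → 0.18760 mol Ca, 0.18760 mol O.
Al2O3: 28.48/101.961 = 0.27932 mol → 0.55864 mol Al, 0.83796 mol O.
SiO2: 55.35/60.083 = 0.92123 mol → 0.92123 mol Si, 1.84246 mol O.
Total oxygen = 2.95789 mol. Normalization factor = 8/2.95789 = 2.70463.
Ca per 8 O = 0.18760 × 2.70463 = 0.507.

0.507 Ca apfu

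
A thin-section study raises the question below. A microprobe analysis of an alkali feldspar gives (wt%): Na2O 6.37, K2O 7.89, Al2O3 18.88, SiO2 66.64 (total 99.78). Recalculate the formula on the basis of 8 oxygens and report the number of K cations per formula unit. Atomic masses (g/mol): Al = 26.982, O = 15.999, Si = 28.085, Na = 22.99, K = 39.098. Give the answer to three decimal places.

0.453 K apfu

6.37 wt% Na2O ÷ 61.979 g/mol = 0.10278 mol, giving 0.20556 Na and 0.10278 O.
7.89 wt% K2O ÷ 94.195 g/mol = 0.08376 mol, giving 0.16752 K and 0.08376 O.
18.88 wt% Al2O3 ÷ 101.961 g/mol = 0.18517 mol, giving 0.37034 Al and 0.55551 O.
66.64 wt% SiO2 ÷ 60.083 g/mol = 1.10913 mol, giving 1.10913 Si and 2.21826 O.
Oxygen sums to 2.96031; scaling by 8/2.96031 = 2.70242 puts the formula on 8 O.
K: 0.16752 × 2.70242 = 0.453 atoms per formula unit.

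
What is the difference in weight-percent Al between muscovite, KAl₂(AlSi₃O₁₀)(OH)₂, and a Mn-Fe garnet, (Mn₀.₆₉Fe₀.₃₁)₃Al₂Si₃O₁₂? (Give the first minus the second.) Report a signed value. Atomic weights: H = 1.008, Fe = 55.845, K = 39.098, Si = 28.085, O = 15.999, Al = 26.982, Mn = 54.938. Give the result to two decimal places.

9.44 percentage points

Al in KAl₂(AlSi₃O₁₀)(OH)₂: molar mass 398.303 g/mol; 3×26.982 = 80.946 g → 20.32 wt%.
Al in (Mn₀.₆₉Fe₀.₃₁)₃Al₂Si₃O₁₂: molar mass 495.865 g/mol; 2×26.982 = 53.964 g → 10.88 wt%.
Difference = 20.32 − 10.88 = 9.44 percentage points.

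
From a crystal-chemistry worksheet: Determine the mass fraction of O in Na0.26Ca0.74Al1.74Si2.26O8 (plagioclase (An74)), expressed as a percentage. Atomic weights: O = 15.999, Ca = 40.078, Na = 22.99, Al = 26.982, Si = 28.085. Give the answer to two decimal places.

M(Na0.26Ca0.74Al1.74Si2.26O8) = 274.048 g/mol.
O contributes 8 × 15.999 = 127.992 g per mole.
127.992/274.048 = 0.4670 → 46.70%.

46.70 weight percent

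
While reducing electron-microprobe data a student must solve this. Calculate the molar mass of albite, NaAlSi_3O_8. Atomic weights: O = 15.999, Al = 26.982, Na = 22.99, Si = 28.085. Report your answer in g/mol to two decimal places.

262.22 g/mol

The formula mass is the sum 1×22.99 + 1×26.982 + 3×28.085 + 8×15.999.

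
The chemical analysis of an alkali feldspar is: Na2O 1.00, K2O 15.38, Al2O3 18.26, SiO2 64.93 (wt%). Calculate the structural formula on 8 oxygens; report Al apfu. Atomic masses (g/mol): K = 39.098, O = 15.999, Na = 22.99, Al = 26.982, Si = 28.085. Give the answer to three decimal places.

Na2O: 1.00/61.979 = 0.01613 mol → 0.03226 mol Na, 0.01613 mol O.
K2O: 15.38/94.195 = 0.16328 mol → 0.32656 mol K, 0.16328 mol O.
Al2O3: 18.26/101.961 = 0.17909 mol → 0.35818 mol Al, 0.53727 mol O.
SiO2: 64.93/60.083 = 1.08067 mol → 1.08067 mol Si, 2.16134 mol O.
Total oxygen = 2.87802 mol. Normalization factor = 8/2.87802 = 2.77969.
Al per 8 O = 0.35818 × 2.77969 = 0.996.

0.996 Al apfu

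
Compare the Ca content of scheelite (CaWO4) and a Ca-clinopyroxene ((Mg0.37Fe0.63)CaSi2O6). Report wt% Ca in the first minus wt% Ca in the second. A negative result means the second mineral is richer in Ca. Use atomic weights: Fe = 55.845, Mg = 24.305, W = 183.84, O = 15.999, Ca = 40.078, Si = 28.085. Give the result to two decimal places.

-3.03 percentage points

M(CaWO4) = 287.914 g/mol, so wt% Ca = 40.078/287.914 × 100 = 13.92%.
M((Mg0.37Fe0.63)CaSi2O6) = 236.417 g/mol, so wt% Ca = 40.078/236.417 × 100 = 16.95%.
13.92 − 16.95 = -3.03 pp.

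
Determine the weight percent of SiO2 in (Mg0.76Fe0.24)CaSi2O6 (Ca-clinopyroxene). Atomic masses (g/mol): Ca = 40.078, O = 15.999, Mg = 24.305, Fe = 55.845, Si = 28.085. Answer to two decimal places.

M((Mg0.76Fe0.24)CaSi2O6) = 224.117 g/mol; M(SiO2) = 60.083 g/mol.
Moles SiO2 per formula unit = 2 Si ÷ 1 = 2.0000.
SiO2 fraction = (2.0000 × 60.083) / 224.117 = 120.166/224.117 = 0.5362.

53.62 wt%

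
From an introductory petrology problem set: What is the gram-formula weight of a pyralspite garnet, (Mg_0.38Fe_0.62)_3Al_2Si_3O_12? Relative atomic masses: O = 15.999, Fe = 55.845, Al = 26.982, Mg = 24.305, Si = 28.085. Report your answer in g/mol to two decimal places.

M = 1.14×24.305 + 1.86×55.845 + 2×26.982 + 3×28.085 + 12×15.999

461.79 g/mol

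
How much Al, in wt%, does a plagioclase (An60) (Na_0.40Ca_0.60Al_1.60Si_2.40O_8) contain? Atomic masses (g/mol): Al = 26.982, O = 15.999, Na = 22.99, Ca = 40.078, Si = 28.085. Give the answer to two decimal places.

Molar mass of Na_0.40Ca_0.60Al_1.60Si_2.40O_8: 0.40*22.99 + 0.60*40.078 + 1.60*26.982 + 2.40*28.085 + 8*15.999 = 271.810 g/mol.
Mass of Al per formula unit: 1.60 × 26.982 = 43.171 g.
Weight fraction Al = 43.171 / 271.810 = 0.1588.

15.88 wt%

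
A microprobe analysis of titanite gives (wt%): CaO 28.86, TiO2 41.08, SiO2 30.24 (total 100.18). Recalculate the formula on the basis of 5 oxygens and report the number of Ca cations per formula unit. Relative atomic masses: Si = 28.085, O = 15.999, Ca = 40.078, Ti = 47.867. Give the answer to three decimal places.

28.86 wt% CaO ÷ 56.077 g/mol = 0.51465 mol, giving 0.51465 Ca and 0.51465 O.
41.08 wt% TiO2 ÷ 79.865 g/mol = 0.51437 mol, giving 0.51437 Ti and 1.02874 O.
30.24 wt% SiO2 ÷ 60.083 g/mol = 0.50330 mol, giving 0.50330 Si and 1.00660 O.
Oxygen sums to 2.54999; scaling by 5/2.54999 = 1.96079 puts the formula on 5 O.
Ca: 0.51465 × 1.96079 = 1.009 atoms per formula unit.

1.009 Ca apfu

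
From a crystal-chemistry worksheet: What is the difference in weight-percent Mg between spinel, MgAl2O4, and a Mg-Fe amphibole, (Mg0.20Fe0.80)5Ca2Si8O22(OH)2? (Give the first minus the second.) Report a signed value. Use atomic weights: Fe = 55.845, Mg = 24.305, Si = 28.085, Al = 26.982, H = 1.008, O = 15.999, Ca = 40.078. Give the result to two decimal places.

M(MgAl2O4) = 142.265 g/mol, so wt% Mg = 24.305/142.265 × 100 = 17.08%.
M((Mg0.20Fe0.80)5Ca2Si8O22(OH)2) = 938.513 g/mol, so wt% Mg = 24.305/938.513 × 100 = 2.59%.
17.08 − 2.59 = 14.49 pp.

14.49 percentage points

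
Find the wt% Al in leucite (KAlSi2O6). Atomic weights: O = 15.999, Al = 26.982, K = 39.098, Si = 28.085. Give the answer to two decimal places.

Formula mass = 1*39.098 + 1*26.982 + 2*28.085 + 6*15.999 = 218.244 g/mol, of which 26.982 g is Al.
So Al makes up 26.982/218.244 = 0.1236 of the mass, i.e. 12.36%.

12.36 weight percent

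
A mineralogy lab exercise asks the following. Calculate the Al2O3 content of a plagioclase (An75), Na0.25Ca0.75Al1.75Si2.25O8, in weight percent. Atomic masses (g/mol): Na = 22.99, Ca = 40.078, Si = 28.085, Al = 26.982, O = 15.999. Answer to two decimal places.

Formula mass = 274.208 g/mol.
1.75 Al → 0.8750 mol Al2O3 per formula unit; M(Al2O3) = 101.961, so Al2O3 mass = 89.216 g.
89.216/274.208 × 100 = 32.54 wt%.

32.54 wt%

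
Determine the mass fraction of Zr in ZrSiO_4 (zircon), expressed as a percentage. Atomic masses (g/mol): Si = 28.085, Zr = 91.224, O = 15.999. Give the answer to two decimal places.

Formula mass = 1*91.224 + 1*28.085 + 4*15.999 = 183.305 g/mol, of which 91.224 g is Zr.
So Zr makes up 91.224/183.305 = 0.4977 of the mass, i.e. 49.77%.

49.77 mass %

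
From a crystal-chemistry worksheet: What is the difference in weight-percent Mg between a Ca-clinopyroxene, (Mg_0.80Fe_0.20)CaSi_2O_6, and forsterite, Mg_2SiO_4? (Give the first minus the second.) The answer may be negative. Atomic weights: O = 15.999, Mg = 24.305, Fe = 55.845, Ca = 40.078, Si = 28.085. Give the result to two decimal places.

First mineral: 19.444 g Mg in 222.855 g formula = 8.72 wt% Mg.
Second mineral: 48.610 g Mg in 140.691 g formula = 34.55 wt% Mg.
8.72% − 34.55% gives a difference of -25.83 percentage points.

-25.83 percentage points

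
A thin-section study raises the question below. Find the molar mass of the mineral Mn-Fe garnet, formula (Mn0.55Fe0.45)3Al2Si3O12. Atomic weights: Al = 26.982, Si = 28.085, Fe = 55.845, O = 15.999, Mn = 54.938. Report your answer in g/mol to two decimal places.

The formula mass is the sum 1.65*54.938 + 1.35*55.845 + 2*26.982 + 3*28.085 + 12*15.999.

496.25 g/mol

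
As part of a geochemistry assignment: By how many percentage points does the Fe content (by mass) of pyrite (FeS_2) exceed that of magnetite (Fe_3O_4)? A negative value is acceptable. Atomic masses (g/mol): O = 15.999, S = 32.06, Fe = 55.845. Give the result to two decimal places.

-25.81 percentage points

Fe in FeS_2: molar mass 119.965 g/mol; 1×55.845 = 55.845 g → 46.55 wt%.
Fe in Fe_3O_4: molar mass 231.531 g/mol; 3×55.845 = 167.535 g → 72.36 wt%.
Difference = 46.55 − 72.36 = -25.81 percentage points.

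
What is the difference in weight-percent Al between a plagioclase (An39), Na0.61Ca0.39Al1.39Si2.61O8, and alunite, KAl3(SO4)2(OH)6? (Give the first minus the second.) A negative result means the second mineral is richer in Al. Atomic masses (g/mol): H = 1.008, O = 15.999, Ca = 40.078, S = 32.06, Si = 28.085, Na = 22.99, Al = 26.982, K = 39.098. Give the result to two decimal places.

M(Na0.61Ca0.39Al1.39Si2.61O8) = 268.453 g/mol, so wt% Al = 37.505/268.453 × 100 = 13.97%.
M(KAl3(SO4)2(OH)6) = 414.198 g/mol, so wt% Al = 80.946/414.198 × 100 = 19.54%.
13.97 − 19.54 = -5.57 pp.

-5.57 percentage points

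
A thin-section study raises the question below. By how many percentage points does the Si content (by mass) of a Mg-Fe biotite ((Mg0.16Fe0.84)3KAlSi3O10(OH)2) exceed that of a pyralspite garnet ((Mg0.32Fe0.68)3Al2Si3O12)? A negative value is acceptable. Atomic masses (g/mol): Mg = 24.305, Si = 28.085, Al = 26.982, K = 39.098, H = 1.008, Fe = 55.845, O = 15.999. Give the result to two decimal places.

Si in (Mg0.16Fe0.84)3KAlSi3O10(OH)2: molar mass 496.735 g/mol; 3×28.085 = 84.255 g → 16.96 wt%.
Si in (Mg0.32Fe0.68)3Al2Si3O12: molar mass 467.464 g/mol; 3×28.085 = 84.255 g → 18.02 wt%.
Difference = 16.96 − 18.02 = -1.06 percentage points.

-1.06 percentage points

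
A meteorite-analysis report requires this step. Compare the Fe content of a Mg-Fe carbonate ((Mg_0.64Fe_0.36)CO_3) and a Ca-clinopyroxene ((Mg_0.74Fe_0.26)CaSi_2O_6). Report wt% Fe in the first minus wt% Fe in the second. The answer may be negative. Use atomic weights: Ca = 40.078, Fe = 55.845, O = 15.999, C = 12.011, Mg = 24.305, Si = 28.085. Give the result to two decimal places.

14.55 percentage points

First mineral: 20.104 g Fe in 95.667 g formula = 21.01 wt% Fe.
Second mineral: 14.520 g Fe in 224.747 g formula = 6.46 wt% Fe.
21.01% − 6.46% gives a difference of 14.55 percentage points.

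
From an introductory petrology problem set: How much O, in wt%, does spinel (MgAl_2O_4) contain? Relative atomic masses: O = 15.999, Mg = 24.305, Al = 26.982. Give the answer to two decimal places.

M(MgAl_2O_4) = 142.265 g/mol.
O contributes 4 × 15.999 = 63.996 g per mole.
63.996/142.265 = 0.4498 → 44.98%.

44.98 wt%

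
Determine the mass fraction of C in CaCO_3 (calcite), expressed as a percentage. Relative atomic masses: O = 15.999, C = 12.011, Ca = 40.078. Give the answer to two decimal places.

M(CaCO_3) = 100.086 g/mol.
C contributes 1 × 12.011 = 12.011 g per mole.
12.011/100.086 = 0.1200 → 12.00%.

12.00 weight percent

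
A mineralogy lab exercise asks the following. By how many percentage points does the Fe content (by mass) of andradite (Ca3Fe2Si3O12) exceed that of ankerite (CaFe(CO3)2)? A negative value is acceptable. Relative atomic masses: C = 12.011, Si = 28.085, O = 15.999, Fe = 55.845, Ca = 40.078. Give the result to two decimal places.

-3.88 percentage points

M(Ca3Fe2Si3O12) = 508.167 g/mol, so wt% Fe = 111.690/508.167 × 100 = 21.98%.
M(CaFe(CO3)2) = 215.939 g/mol, so wt% Fe = 55.845/215.939 × 100 = 25.86%.
21.98 − 25.86 = -3.88 pp.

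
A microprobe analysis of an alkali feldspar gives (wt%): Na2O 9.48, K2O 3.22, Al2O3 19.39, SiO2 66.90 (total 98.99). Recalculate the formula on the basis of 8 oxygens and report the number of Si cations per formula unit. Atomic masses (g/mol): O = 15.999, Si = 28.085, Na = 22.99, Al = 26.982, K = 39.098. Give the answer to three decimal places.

2.985 Si apfu

Na2O (M=61.979): mol = 0.15296; Na = 0.30592, O = 0.15296.
K2O (M=94.195): mol = 0.03418; K = 0.06836, O = 0.03418.
Al2O3 (M=101.961): mol = 0.19017; Al = 0.38034, O = 0.57051.
SiO2 (M=60.083): mol = 1.11346; Si = 1.11346, O = 2.22692.
ΣO = 2.98457; factor = 8/ΣO = 2.68045.
Si apfu = 1.11346 × 2.68045 = 2.985.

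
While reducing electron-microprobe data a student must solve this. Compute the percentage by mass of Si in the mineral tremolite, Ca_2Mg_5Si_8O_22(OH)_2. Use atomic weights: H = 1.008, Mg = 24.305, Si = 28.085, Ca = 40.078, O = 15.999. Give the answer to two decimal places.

27.66 wt%

Molar mass of Ca_2Mg_5Si_8O_22(OH)_2: 2·40.078 + 5·24.305 + 8·28.085 + 24·15.999 + 2·1.008 = 812.353 g/mol.
Mass of Si per formula unit: 8 × 28.085 = 224.680 g.
Weight fraction Si = 224.680 / 812.353 = 0.2766.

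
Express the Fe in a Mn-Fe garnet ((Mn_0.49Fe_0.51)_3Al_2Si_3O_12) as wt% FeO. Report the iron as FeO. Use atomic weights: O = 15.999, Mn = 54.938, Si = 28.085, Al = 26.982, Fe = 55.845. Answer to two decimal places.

Molar mass of (Mn_0.49Fe_0.51)_3Al_2Si_3O_12 = 1.47*54.938 + 1.53*55.845 + 2*26.982 + 3*28.085 + 12*15.999 = 496.409 g/mol.
Each formula unit contains 1.53 Fe, equivalent to 1.53/1 = 1.5300 mol FeO.
M(FeO) = 1×55.845 + 1×15.999 = 71.844 g/mol.
Mass of FeO per formula unit = 1.5300 × 71.844 = 109.921 g.
FeO wt% = 109.921 / 496.409 × 100 = 22.14%.

22.14 wt%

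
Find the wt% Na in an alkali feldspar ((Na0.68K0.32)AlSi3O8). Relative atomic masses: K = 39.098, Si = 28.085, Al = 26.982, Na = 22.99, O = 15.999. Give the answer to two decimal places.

5.85 weight percent

Formula mass = 0.68·22.99 + 0.32·39.098 + 1·26.982 + 3·28.085 + 8·15.999 = 267.374 g/mol, of which 15.633 g is Na.
So Na makes up 15.633/267.374 = 0.0585 of the mass, i.e. 5.85%.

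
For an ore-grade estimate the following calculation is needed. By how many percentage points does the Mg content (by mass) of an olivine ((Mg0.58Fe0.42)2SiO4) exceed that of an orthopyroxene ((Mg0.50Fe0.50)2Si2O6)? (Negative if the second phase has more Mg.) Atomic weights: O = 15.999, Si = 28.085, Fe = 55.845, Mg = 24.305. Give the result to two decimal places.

6.40 percentage points

M((Mg0.58Fe0.42)2SiO4) = 167.185 g/mol, so wt% Mg = 28.194/167.185 × 100 = 16.86%.
M((Mg0.50Fe0.50)2Si2O6) = 232.314 g/mol, so wt% Mg = 24.305/232.314 × 100 = 10.46%.
16.86 − 10.46 = 6.40 pp.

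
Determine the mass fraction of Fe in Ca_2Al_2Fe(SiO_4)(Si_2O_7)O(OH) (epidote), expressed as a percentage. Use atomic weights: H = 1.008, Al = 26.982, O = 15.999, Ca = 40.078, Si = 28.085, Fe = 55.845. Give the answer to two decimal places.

M(Ca_2Al_2Fe(SiO_4)(Si_2O_7)O(OH)) = 483.215 g/mol.
Fe contributes 1 × 55.845 = 55.845 g per mole.
55.845/483.215 = 0.1156 → 11.56%.

11.56 mass %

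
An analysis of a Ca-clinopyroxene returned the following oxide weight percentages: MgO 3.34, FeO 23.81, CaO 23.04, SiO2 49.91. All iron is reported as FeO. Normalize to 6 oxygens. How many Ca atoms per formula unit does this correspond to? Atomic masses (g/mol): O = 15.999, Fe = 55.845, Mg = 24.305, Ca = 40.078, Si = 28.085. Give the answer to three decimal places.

0.991 Ca apfu

3.34 wt% MgO ÷ 40.304 g/mol = 0.08287 mol, giving 0.08287 Mg and 0.08287 O.
23.81 wt% FeO ÷ 71.844 g/mol = 0.33141 mol, giving 0.33141 Fe and 0.33141 O.
23.04 wt% CaO ÷ 56.077 g/mol = 0.41086 mol, giving 0.41086 Ca and 0.41086 O.
49.91 wt% SiO2 ÷ 60.083 g/mol = 0.83068 mol, giving 0.83068 Si and 1.66136 O.
Oxygen sums to 2.48650; scaling by 6/2.48650 = 2.41303 puts the formula on 6 O.
Ca: 0.41086 × 2.41303 = 0.991 atoms per formula unit.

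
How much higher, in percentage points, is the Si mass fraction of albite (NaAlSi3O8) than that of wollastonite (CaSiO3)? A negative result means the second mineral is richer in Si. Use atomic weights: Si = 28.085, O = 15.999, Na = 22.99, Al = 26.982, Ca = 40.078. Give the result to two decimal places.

Si in NaAlSi3O8: molar mass 262.219 g/mol; 3×28.085 = 84.255 g → 32.13 wt%.
Si in CaSiO3: molar mass 116.160 g/mol; 1×28.085 = 28.085 g → 24.18 wt%.
Difference = 32.13 − 24.18 = 7.95 percentage points.

7.95 percentage points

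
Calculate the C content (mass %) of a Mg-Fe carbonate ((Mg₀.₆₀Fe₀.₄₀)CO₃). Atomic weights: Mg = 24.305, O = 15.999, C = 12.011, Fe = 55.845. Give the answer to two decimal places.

12.39 mass %

Formula mass = 0.60×24.305 + 0.40×55.845 + 1×12.011 + 3×15.999 = 96.929 g/mol, of which 12.011 g is C.
So C makes up 12.011/96.929 = 0.1239 of the mass, i.e. 12.39%.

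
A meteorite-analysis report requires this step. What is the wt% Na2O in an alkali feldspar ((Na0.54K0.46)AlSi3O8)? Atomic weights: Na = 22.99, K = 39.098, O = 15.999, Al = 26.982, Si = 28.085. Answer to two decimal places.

Formula mass = 269.629 g/mol.
0.54 Na → 0.2700 mol Na2O per formula unit; M(Na2O) = 61.979, so Na2O mass = 16.734 g.
16.734/269.629 × 100 = 6.21 wt%.

6.21 wt%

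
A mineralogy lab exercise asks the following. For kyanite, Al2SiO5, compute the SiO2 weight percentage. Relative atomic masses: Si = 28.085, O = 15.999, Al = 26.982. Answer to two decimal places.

M(Al2SiO5) = 162.044 g/mol; M(SiO2) = 60.083 g/mol.
Moles SiO2 per formula unit = 1 Si ÷ 1 = 1.0000.
SiO2 fraction = (1.0000 × 60.083) / 162.044 = 60.083/162.044 = 0.3708.

37.08 wt%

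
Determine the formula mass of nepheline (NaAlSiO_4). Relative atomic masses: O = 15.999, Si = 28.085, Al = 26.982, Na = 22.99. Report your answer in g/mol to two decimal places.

The formula mass is the sum 1×22.99 + 1×26.982 + 1×28.085 + 4×15.999.

142.05 g/mol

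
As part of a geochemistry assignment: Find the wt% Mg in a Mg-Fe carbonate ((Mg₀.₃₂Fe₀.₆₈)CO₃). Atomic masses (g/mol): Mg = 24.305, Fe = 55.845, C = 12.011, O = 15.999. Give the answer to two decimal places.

Formula mass = 0.32*24.305 + 0.68*55.845 + 1*12.011 + 3*15.999 = 105.760 g/mol, of which 7.778 g is Mg.
So Mg makes up 7.778/105.760 = 0.0735 of the mass, i.e. 7.35%.

7.35 weight percent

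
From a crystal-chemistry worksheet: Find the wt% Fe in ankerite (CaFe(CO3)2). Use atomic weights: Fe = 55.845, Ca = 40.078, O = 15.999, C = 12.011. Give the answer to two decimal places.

25.86 mass %

Molar mass of CaFe(CO3)2: 1×40.078 + 1×55.845 + 2×12.011 + 6×15.999 = 215.939 g/mol.
Mass of Fe per formula unit: 1 × 55.845 = 55.845 g.
Weight fraction Fe = 55.845 / 215.939 = 0.2586.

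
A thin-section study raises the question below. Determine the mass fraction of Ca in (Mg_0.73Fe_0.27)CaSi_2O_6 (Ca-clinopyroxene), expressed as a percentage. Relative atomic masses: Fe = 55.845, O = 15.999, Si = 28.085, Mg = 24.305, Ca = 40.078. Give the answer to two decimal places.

17.81 mass %

Molar mass of (Mg_0.73Fe_0.27)CaSi_2O_6: 0.73*24.305 + 0.27*55.845 + 1*40.078 + 2*28.085 + 6*15.999 = 225.063 g/mol.
Mass of Ca per formula unit: 1 × 40.078 = 40.078 g.
Weight fraction Ca = 40.078 / 225.063 = 0.1781.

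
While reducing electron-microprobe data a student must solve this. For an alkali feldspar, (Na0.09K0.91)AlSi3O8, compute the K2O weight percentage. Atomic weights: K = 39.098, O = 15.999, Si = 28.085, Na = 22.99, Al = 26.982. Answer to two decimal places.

Molar mass of (Na0.09K0.91)AlSi3O8 = 0.09×22.99 + 0.91×39.098 + 1×26.982 + 3×28.085 + 8×15.999 = 276.877 g/mol.
Each formula unit contains 0.91 K, equivalent to 0.91/2 = 0.4550 mol K2O.
M(K2O) = 2×39.098 + 1×15.999 = 94.195 g/mol.
Mass of K2O per formula unit = 0.4550 × 94.195 = 42.859 g.
K2O wt% = 42.859 / 276.877 × 100 = 15.48%.

15.48 wt%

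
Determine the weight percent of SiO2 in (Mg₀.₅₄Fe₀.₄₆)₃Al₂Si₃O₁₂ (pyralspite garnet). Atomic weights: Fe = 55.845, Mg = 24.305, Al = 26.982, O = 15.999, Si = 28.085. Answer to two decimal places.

Molar mass of (Mg₀.₅₄Fe₀.₄₆)₃Al₂Si₃O₁₂ = 1.62×24.305 + 1.38×55.845 + 2×26.982 + 3×28.085 + 12×15.999 = 446.647 g/mol.
Each formula unit contains 3 Si, equivalent to 3/1 = 3.0000 mol SiO2.
M(SiO2) = 1×28.085 + 2×15.999 = 60.083 g/mol.
Mass of SiO2 per formula unit = 3.0000 × 60.083 = 180.249 g.
SiO2 wt% = 180.249 / 446.647 × 100 = 40.36%.

40.36 wt%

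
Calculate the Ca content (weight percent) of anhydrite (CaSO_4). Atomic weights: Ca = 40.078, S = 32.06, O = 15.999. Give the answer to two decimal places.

Formula mass = 1·40.078 + 1·32.06 + 4·15.999 = 136.134 g/mol, of which 40.078 g is Ca.
So Ca makes up 40.078/136.134 = 0.2944 of the mass, i.e. 29.44%.

29.44 weight percent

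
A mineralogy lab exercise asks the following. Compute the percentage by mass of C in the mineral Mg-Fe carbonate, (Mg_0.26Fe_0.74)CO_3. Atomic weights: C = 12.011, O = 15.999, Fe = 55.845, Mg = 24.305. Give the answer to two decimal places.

11.16 mass %

Formula mass = 0.26*24.305 + 0.74*55.845 + 1*12.011 + 3*15.999 = 107.653 g/mol, of which 12.011 g is C.
So C makes up 12.011/107.653 = 0.1116 of the mass, i.e. 11.16%.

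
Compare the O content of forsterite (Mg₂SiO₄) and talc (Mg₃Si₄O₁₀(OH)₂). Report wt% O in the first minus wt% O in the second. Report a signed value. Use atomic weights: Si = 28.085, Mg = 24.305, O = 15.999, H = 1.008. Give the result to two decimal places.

First mineral: 63.996 g O in 140.691 g formula = 45.49 wt% O.
Second mineral: 191.988 g O in 379.259 g formula = 50.62 wt% O.
45.49% − 50.62% gives a difference of -5.13 percentage points.

-5.13 percentage points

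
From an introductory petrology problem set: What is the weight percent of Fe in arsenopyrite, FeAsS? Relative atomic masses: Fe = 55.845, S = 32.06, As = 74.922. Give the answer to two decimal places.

34.30 weight percent

M(FeAsS) = 162.827 g/mol.
Fe contributes 1 × 55.845 = 55.845 g per mole.
55.845/162.827 = 0.3430 → 34.30%.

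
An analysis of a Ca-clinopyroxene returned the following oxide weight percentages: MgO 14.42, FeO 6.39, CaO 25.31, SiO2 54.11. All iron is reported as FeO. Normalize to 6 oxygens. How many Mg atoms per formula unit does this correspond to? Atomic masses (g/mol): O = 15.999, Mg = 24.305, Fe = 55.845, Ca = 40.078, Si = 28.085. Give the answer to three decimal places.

MgO (M=40.304): mol = 0.35778; Mg = 0.35778, O = 0.35778.
FeO (M=71.844): mol = 0.08894; Fe = 0.08894, O = 0.08894.
CaO (M=56.077): mol = 0.45134; Ca = 0.45134, O = 0.45134.
SiO2 (M=60.083): mol = 0.90059; Si = 0.90059, O = 1.80118.
ΣO = 2.69924; factor = 6/ΣO = 2.22285.
Mg apfu = 0.35778 × 2.22285 = 0.795.

0.795 Mg apfu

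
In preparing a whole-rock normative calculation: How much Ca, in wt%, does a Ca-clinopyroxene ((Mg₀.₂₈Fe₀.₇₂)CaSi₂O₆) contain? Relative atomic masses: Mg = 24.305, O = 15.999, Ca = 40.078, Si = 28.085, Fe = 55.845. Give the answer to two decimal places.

Molar mass of (Mg₀.₂₈Fe₀.₇₂)CaSi₂O₆: 0.28·24.305 + 0.72·55.845 + 1·40.078 + 2·28.085 + 6·15.999 = 239.256 g/mol.
Mass of Ca per formula unit: 1 × 40.078 = 40.078 g.
Weight fraction Ca = 40.078 / 239.256 = 0.1675.

16.75 wt%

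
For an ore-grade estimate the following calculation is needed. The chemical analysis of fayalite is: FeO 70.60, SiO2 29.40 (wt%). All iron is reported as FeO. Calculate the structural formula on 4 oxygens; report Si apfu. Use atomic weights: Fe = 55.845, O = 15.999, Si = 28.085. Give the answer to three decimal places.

0.998 Si apfu

70.60 wt% FeO ÷ 71.844 g/mol = 0.98268 mol, giving 0.98268 Fe and 0.98268 O.
29.40 wt% SiO2 ÷ 60.083 g/mol = 0.48932 mol, giving 0.48932 Si and 0.97864 O.
Oxygen sums to 1.96132; scaling by 4/1.96132 = 2.03944 puts the formula on 4 O.
Si: 0.48932 × 2.03944 = 0.998 atoms per formula unit.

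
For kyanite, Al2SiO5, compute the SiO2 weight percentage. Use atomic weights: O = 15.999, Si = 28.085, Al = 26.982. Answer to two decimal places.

37.08 wt%

Molar mass of Al2SiO5 = 2×26.982 + 1×28.085 + 5×15.999 = 162.044 g/mol.
Each formula unit contains 1 Si, equivalent to 1/1 = 1.0000 mol SiO2.
M(SiO2) = 1×28.085 + 2×15.999 = 60.083 g/mol.
Mass of SiO2 per formula unit = 1.0000 × 60.083 = 60.083 g.
SiO2 wt% = 60.083 / 162.044 × 100 = 37.08%.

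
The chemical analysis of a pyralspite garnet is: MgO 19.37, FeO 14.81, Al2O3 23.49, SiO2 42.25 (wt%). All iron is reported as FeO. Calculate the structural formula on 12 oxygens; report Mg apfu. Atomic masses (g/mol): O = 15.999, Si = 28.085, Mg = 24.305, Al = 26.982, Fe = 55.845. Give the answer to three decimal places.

MgO (M=40.304): mol = 0.48060; Mg = 0.48060, O = 0.48060.
FeO (M=71.844): mol = 0.20614; Fe = 0.20614, O = 0.20614.
Al2O3 (M=101.961): mol = 0.23038; Al = 0.46076, O = 0.69114.
SiO2 (M=60.083): mol = 0.70319; Si = 0.70319, O = 1.40638.
ΣO = 2.78426; factor = 12/ΣO = 4.30994.
Mg apfu = 0.48060 × 4.30994 = 2.071.

2.071 Mg apfu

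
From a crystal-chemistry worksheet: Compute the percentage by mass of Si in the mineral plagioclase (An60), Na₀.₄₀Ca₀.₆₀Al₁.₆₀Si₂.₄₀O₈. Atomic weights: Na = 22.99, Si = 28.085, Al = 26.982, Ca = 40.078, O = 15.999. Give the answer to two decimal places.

M(Na₀.₄₀Ca₀.₆₀Al₁.₆₀Si₂.₄₀O₈) = 271.810 g/mol.
Si contributes 2.40 × 28.085 = 67.404 g per mole.
67.404/271.810 = 0.2480 → 24.80%.

24.80 weight percent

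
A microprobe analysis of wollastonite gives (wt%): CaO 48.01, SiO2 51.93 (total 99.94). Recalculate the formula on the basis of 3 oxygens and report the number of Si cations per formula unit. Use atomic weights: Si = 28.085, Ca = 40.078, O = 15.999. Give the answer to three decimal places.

1.003 Si apfu

48.01 wt% CaO ÷ 56.077 g/mol = 0.85614 mol, giving 0.85614 Ca and 0.85614 O.
51.93 wt% SiO2 ÷ 60.083 g/mol = 0.86430 mol, giving 0.86430 Si and 1.72860 O.
Oxygen sums to 2.58474; scaling by 3/2.58474 = 1.16066 puts the formula on 3 O.
Si: 0.86430 × 1.16066 = 1.003 atoms per formula unit.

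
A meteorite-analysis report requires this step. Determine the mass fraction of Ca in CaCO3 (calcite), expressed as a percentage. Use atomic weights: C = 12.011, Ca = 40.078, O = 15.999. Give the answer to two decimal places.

40.04 wt%

Formula mass = 1·40.078 + 1·12.011 + 3·15.999 = 100.086 g/mol, of which 40.078 g is Ca.
So Ca makes up 40.078/100.086 = 0.4004 of the mass, i.e. 40.04%.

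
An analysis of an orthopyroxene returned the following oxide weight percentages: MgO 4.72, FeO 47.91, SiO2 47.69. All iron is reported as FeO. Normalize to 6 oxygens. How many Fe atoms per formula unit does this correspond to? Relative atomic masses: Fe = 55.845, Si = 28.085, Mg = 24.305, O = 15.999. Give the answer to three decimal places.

MgO: 4.72/40.304 = 0.11711 mol → 0.11711 mol Mg, 0.11711 mol O.
FeO: 47.91/71.844 = 0.66686 mol → 0.66686 mol Fe, 0.66686 mol O.
SiO2: 47.69/60.083 = 0.79374 mol → 0.79374 mol Si, 1.58748 mol O.
Total oxygen = 2.37145 mol. Normalization factor = 6/2.37145 = 2.53010.
Fe per 6 O = 0.66686 × 2.53010 = 1.687.

1.687 Fe apfu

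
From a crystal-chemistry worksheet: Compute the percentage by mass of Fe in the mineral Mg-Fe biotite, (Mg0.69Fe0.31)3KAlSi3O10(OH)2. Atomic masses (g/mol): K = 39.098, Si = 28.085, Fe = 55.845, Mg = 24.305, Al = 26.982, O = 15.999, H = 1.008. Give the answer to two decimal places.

11.63 wt%

M((Mg0.69Fe0.31)3KAlSi3O10(OH)2) = 446.586 g/mol.
Fe contributes 0.93 × 55.845 = 51.936 g per mole.
51.936/446.586 = 0.1163 → 11.63%.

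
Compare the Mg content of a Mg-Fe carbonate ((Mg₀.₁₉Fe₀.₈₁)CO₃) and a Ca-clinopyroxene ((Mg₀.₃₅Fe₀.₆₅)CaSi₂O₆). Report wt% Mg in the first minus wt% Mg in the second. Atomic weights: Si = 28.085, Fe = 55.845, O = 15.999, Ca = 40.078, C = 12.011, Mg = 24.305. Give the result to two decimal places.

0.61 percentage points

M((Mg₀.₁₉Fe₀.₈₁)CO₃) = 109.860 g/mol, so wt% Mg = 4.618/109.860 × 100 = 4.20%.
M((Mg₀.₃₅Fe₀.₆₅)CaSi₂O₆) = 237.048 g/mol, so wt% Mg = 8.507/237.048 × 100 = 3.59%.
4.20 − 3.59 = 0.61 pp.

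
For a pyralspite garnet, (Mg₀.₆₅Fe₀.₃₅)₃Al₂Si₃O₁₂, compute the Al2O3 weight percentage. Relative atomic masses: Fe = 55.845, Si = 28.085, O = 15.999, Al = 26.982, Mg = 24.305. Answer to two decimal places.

M((Mg₀.₆₅Fe₀.₃₅)₃Al₂Si₃O₁₂) = 436.239 g/mol; M(Al2O3) = 101.961 g/mol.
Moles Al2O3 per formula unit = 2 Al ÷ 2 = 1.0000.
Al2O3 fraction = (1.0000 × 101.961) / 436.239 = 101.961/436.239 = 0.2337.

23.37 wt%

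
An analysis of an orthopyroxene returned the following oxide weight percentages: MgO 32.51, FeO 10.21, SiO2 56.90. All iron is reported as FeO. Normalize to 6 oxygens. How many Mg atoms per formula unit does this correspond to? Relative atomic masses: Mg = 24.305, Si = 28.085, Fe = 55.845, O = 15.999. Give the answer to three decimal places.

1.702 Mg apfu

32.51 wt% MgO ÷ 40.304 g/mol = 0.80662 mol, giving 0.80662 Mg and 0.80662 O.
10.21 wt% FeO ÷ 71.844 g/mol = 0.14211 mol, giving 0.14211 Fe and 0.14211 O.
56.90 wt% SiO2 ÷ 60.083 g/mol = 0.94702 mol, giving 0.94702 Si and 1.89404 O.
Oxygen sums to 2.84277; scaling by 6/2.84277 = 2.11062 puts the formula on 6 O.
Mg: 0.80662 × 2.11062 = 1.702 atoms per formula unit.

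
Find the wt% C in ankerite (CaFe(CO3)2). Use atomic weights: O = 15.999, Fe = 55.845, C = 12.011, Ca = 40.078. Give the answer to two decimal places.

11.12 mass %

M(CaFe(CO3)2) = 215.939 g/mol.
C contributes 2 × 12.011 = 24.022 g per mole.
24.022/215.939 = 0.1112 → 11.12%.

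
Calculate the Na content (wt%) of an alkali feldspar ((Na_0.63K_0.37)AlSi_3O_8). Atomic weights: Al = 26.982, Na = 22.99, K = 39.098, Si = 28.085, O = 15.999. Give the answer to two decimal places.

5.40 wt%

Molar mass of (Na_0.63K_0.37)AlSi_3O_8: 0.63×22.99 + 0.37×39.098 + 1×26.982 + 3×28.085 + 8×15.999 = 268.179 g/mol.
Mass of Na per formula unit: 0.63 × 22.99 = 14.484 g.
Weight fraction Na = 14.484 / 268.179 = 0.0540.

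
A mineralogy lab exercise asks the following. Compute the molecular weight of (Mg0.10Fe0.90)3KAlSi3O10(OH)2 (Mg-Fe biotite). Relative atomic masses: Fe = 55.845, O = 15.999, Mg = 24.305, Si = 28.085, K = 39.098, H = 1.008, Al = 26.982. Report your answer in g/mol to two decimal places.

Mg: 0.30 × 24.305 = 7.2915
Fe: 2.70 × 55.845 = 150.7815
K: 1 × 39.098 = 39.0980
Al: 1 × 26.982 = 26.9820
Si: 3 × 28.085 = 84.2550
O: 12 × 15.999 = 191.9880
H: 2 × 1.008 = 2.0160
Summing the contributions gives the formula mass.

502.41 g/mol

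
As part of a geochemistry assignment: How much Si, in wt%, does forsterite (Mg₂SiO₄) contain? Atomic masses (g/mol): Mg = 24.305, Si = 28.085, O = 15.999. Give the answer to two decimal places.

19.96 wt%

M(Mg₂SiO₄) = 140.691 g/mol.
Si contributes 1 × 28.085 = 28.085 g per mole.
28.085/140.691 = 0.1996 → 19.96%.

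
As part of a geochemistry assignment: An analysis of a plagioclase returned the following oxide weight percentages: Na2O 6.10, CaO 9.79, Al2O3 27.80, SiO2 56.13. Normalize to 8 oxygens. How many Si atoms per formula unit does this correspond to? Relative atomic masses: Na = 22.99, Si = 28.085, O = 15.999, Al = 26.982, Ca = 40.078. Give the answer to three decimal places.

2.525 Si apfu

6.10 wt% Na2O ÷ 61.979 g/mol = 0.09842 mol, giving 0.19684 Na and 0.09842 O.
9.79 wt% CaO ÷ 56.077 g/mol = 0.17458 mol, giving 0.17458 Ca and 0.17458 O.
27.80 wt% Al2O3 ÷ 101.961 g/mol = 0.27265 mol, giving 0.54530 Al and 0.81795 O.
56.13 wt% SiO2 ÷ 60.083 g/mol = 0.93421 mol, giving 0.93421 Si and 1.86842 O.
Oxygen sums to 2.95937; scaling by 8/2.95937 = 2.70328 puts the formula on 8 O.
Si: 0.93421 × 2.70328 = 2.525 atoms per formula unit.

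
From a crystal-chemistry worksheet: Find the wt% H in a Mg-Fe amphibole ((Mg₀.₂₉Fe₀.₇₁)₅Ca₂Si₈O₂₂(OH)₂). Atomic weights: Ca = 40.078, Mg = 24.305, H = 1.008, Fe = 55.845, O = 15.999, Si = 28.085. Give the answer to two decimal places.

0.22 wt%

M((Mg₀.₂₉Fe₀.₇₁)₅Ca₂Si₈O₂₂(OH)₂) = 924.320 g/mol.
H contributes 2 × 1.008 = 2.016 g per mole.
2.016/924.320 = 0.0022 → 0.22%.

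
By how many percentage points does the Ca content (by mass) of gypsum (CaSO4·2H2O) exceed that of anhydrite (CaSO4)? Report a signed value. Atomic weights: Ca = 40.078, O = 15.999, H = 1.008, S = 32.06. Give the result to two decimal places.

Ca in CaSO4·2H2O: molar mass 172.164 g/mol; 1×40.078 = 40.078 g → 23.28 wt%.
Ca in CaSO4: molar mass 136.134 g/mol; 1×40.078 = 40.078 g → 29.44 wt%.
Difference = 23.28 − 29.44 = -6.16 percentage points.

-6.16 percentage points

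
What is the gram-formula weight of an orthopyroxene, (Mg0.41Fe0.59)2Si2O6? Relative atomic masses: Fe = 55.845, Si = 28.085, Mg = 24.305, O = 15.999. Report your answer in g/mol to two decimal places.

237.99 g/mol

The formula mass is the sum 0.82·24.305 + 1.18·55.845 + 2·28.085 + 6·15.999.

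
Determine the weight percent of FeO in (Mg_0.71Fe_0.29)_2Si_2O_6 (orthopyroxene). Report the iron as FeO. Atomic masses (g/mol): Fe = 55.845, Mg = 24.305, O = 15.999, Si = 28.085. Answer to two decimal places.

19.02 wt%

Formula mass = 219.067 g/mol.
0.58 Fe → 0.5800 mol FeO per formula unit; M(FeO) = 71.844, so FeO mass = 41.670 g.
41.670/219.067 × 100 = 19.02 wt%.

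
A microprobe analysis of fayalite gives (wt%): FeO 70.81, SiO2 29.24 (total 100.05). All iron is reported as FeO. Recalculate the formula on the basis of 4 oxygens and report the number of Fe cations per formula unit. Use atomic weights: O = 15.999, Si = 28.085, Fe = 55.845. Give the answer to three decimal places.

FeO (M=71.844): mol = 0.98561; Fe = 0.98561, O = 0.98561.
SiO2 (M=60.083): mol = 0.48666; Si = 0.48666, O = 0.97332.
ΣO = 1.95893; factor = 4/ΣO = 2.04193.
Fe apfu = 0.98561 × 2.04193 = 2.013.

2.013 Fe apfu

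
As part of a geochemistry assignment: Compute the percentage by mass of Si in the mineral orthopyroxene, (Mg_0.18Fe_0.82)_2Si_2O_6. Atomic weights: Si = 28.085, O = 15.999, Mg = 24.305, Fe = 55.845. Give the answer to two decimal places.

Molar mass of (Mg_0.18Fe_0.82)_2Si_2O_6: 0.36*24.305 + 1.64*55.845 + 2*28.085 + 6*15.999 = 252.500 g/mol.
Mass of Si per formula unit: 2 × 28.085 = 56.170 g.
Weight fraction Si = 56.170 / 252.500 = 0.2225.

22.25 mass %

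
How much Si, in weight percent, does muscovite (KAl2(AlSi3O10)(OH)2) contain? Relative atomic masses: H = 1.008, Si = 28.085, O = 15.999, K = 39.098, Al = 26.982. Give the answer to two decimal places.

21.15 weight percent

Molar mass of KAl2(AlSi3O10)(OH)2: 1·39.098 + 3·26.982 + 3·28.085 + 12·15.999 + 2·1.008 = 398.303 g/mol.
Mass of Si per formula unit: 3 × 28.085 = 84.255 g.
Weight fraction Si = 84.255 / 398.303 = 0.2115.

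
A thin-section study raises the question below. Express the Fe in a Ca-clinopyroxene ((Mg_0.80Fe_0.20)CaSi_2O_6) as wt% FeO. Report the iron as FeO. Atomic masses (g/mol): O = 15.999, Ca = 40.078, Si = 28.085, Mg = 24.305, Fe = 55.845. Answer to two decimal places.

M((Mg_0.80Fe_0.20)CaSi_2O_6) = 222.855 g/mol; M(FeO) = 71.844 g/mol.
Moles FeO per formula unit = 0.20 Fe ÷ 1 = 0.2000.
FeO fraction = (0.2000 × 71.844) / 222.855 = 14.369/222.855 = 0.0645.

6.45 wt%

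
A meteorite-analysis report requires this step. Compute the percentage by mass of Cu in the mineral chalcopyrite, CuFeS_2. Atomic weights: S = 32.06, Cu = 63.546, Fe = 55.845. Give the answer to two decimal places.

34.63 weight percent

Formula mass = 1*63.546 + 1*55.845 + 2*32.06 = 183.511 g/mol, of which 63.546 g is Cu.
So Cu makes up 63.546/183.511 = 0.3463 of the mass, i.e. 34.63%.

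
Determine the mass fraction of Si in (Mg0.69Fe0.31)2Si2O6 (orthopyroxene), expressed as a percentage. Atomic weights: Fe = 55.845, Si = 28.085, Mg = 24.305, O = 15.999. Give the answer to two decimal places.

Formula mass = 1.38*24.305 + 0.62*55.845 + 2*28.085 + 6*15.999 = 220.329 g/mol, of which 56.170 g is Si.
So Si makes up 56.170/220.329 = 0.2549 of the mass, i.e. 25.49%.

25.49 mass %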